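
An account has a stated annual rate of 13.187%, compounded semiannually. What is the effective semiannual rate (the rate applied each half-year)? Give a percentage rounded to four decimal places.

With a nominal annual rate compounded semiannually, the periodic rate is the nominal rate divided by 2.
i = 0.13187 / 2 = 0.0659350 = 6.5935%.

6.5935%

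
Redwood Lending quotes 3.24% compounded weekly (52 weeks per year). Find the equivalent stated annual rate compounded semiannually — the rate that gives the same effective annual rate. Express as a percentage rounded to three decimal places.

EAR = (1 + 0.0324/52)^52 − 1 = 0.032920.
Solve (1 + r/2)^2 = 1.032920: r/2 = 1.032920^(1/2) − 1 = 0.016327, so r = 0.032654 = 3.265%.

3.265%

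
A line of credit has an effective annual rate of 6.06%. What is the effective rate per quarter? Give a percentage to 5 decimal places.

The per-quarter rate i satisfies (1 + i)^4 = 1 + 0.0606.
i = 1.0606^(1/4) − 1 = 0.0148174 = 1.48174%.

1.48174%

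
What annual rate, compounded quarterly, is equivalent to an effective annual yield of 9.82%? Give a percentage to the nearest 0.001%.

9.478%

(1 + r/4)^4 − 1 = 0.0982, so 1 + r/4 = 1.0982^(1/4).
r/4 = 0.023694, so r = 0.094778 = 9.478%.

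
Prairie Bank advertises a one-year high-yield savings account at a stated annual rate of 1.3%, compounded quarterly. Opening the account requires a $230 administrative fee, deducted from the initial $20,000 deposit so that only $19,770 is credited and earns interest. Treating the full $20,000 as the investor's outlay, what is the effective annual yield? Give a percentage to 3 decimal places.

Value after one year: 19,770 × (1 + 0.013/4)^4 = 19,770 × 1.013064 = $20,028.27.
Effective yield on the $20,000 outlay: 20,028.27 / 20,000 − 1 = 0.001413 = 0.141%.

0.141%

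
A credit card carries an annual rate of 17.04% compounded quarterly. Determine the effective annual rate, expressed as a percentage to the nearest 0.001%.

18.160%

EAR = (1 + 0.1704/4)^4 − 1.
= 1.181601 − 1 = 18.160%.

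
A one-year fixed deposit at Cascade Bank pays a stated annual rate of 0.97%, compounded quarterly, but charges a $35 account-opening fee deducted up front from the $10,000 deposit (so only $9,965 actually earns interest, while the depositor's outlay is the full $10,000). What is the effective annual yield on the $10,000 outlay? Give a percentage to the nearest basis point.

Value after one year: 9,965 × (1 + 0.0097/4)^4 = 9,965 × 1.009735 = $10,062.01.
Effective yield on the $10,000 outlay: 10,062.01 / 10,000 − 1 = 0.006201 = 0.62%.

0.62%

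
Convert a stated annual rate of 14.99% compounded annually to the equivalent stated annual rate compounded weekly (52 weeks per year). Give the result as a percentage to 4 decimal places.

13.9863%

Compounded annually, EAR = nominal = 0.149900.
Solve (1 + r/52)^52 = 1.149900: r/52 = 1.149900^(1/52) − 1 = 0.002690, so r = 0.139863 = 13.9863%.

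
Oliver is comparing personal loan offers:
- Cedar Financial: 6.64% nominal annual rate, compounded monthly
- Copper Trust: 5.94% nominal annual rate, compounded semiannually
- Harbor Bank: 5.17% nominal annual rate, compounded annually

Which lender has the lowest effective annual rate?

Harbor Bank

Cedar Financial: (1 + 0.0664/12)^12 − 1 = 6.846%
Copper Trust: (1 + 0.0594/2)^2 − 1 = 6.028%
Harbor Bank: compounded annually, EAR = 5.170%
The lowest effective annual rate is Harbor Bank at 5.170%.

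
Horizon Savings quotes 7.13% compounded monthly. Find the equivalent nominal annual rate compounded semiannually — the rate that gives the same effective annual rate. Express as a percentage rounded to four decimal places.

7.2368%

EAR = (1 + 0.0713/12)^12 − 1 = 0.073677.
Solve (1 + r/2)^2 = 1.073677: r/2 = 1.073677^(1/2) − 1 = 0.036184, so r = 0.072368 = 7.2368%.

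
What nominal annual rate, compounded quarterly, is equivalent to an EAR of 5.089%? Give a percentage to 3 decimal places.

(1 + r/4)^4 − 1 = 0.05089, so 1 + r/4 = 1.05089^(1/4).
r/4 = 0.012487, so r = 0.049947 = 4.995%.

4.995%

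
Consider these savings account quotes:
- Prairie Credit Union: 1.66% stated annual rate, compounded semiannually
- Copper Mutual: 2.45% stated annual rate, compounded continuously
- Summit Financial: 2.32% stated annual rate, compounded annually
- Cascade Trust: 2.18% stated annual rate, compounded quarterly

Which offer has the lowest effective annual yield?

Prairie Credit Union

Prairie Credit Union: (1 + 0.0166/2)^2 − 1 = 1.667%
Copper Mutual: e^0.0245 − 1 = 2.480%
Summit Financial: compounded annually, EAR = 2.320%
Cascade Trust: (1 + 0.0218/4)^4 − 1 = 2.198%
The lowest effective annual rate is Prairie Credit Union at 1.667%.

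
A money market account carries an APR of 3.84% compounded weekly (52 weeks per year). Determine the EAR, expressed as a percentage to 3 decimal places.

3.913%

EAR = (1 + 0.0384/52)^52 − 1.
= (1 + 0.000738)^52 − 1 = 1.039132 − 1 = 3.913%.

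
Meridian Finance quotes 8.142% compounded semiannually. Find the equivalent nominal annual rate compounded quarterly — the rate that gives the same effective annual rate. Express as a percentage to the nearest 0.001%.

8.061%

EAR = (1 + 0.08142/2)^2 − 1 = 0.083077.
Solve (1 + r/4)^4 = 1.083077: r/4 = 1.083077^(1/4) − 1 = 0.020152, so r = 0.080608 = 8.061%.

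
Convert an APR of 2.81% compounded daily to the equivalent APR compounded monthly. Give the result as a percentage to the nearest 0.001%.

2.813%

EAR = (1 + 0.0281/365)^365 − 1 = 0.028497.
Solve (1 + r/12)^12 = 1.028497: r/12 = 1.028497^(1/12) − 1 = 0.002344, so r = 0.028132 = 2.813%.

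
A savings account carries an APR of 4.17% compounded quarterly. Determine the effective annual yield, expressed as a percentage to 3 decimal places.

EAR = (1 + 0.0417/4)^4 − 1.
= (1 + 0.010425)^4 − 1 = 1.042357 − 1 = 4.236%.

4.236%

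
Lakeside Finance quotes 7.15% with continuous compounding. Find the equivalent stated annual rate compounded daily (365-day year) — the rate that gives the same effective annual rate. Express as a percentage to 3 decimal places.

7.151%

EAR under continuous compounding: e^0.0715 − 1 = 0.074118.
Solve (1 + r/365)^365 = 1.074118: r/365 = 1.074118^(1/365) − 1 = 0.000196, so r = 0.071507 = 7.151%.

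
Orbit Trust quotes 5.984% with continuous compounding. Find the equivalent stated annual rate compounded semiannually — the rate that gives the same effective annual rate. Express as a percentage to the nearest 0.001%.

6.074%

EAR under continuous compounding: e^0.05984 − 1 = 0.061667.
Solve (1 + r/2)^2 = 1.061667: r/2 = 1.061667^(1/2) − 1 = 0.030372, so r = 0.060744 = 6.074%.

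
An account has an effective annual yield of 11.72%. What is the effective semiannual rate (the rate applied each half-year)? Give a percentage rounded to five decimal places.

The per-half-year rate i satisfies (1 + i)^2 = 1 + 0.1172.
i = 1.1172^(1/2) − 1 = 0.0569768 = 5.69768%.

5.69768%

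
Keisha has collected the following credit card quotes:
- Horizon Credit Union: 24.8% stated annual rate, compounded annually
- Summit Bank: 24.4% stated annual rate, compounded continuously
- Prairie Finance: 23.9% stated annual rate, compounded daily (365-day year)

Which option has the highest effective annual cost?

Summit Bank

Horizon Credit Union: compounded annually, EAR = 24.800%
Summit Bank: e^0.244 − 1 = 27.634%
Prairie Finance: (1 + 0.239/365)^365 − 1 = 26.988%
The highest effective annual rate is Summit Bank at 27.634%.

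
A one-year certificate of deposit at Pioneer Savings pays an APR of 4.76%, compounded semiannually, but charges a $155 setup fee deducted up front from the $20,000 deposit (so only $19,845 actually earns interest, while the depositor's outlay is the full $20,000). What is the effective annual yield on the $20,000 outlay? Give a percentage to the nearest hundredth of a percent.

4.00%

Value after one year: 19,845 × (1 + 0.0476/2)^2 = 19,845 × 1.048166 = $20,800.86.
Effective yield on the $20,000 outlay: 20,800.86 / 20,000 − 1 = 0.040043 = 4.00%.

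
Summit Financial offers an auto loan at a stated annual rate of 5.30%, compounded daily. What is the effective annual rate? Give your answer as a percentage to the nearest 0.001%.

EAR = (1 + 0.0530/365)^365 − 1.
= 1.054426 − 1 = 5.443%.

5.443%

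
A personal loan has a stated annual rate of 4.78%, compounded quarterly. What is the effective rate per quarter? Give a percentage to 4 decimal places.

With a nominal annual rate compounded quarterly, the periodic rate is the nominal rate divided by 4.
i = 0.0478 / 4 = 0.0119500 = 1.1950%.

1.1950%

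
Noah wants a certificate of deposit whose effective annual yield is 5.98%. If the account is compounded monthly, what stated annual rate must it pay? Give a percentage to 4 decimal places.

(1 + r/12)^12 − 1 = 0.0598, so 1 + r/12 = 1.0598^(1/12).
r/12 = 0.004852, so r = 0.058221 = 5.8221%.

5.8221%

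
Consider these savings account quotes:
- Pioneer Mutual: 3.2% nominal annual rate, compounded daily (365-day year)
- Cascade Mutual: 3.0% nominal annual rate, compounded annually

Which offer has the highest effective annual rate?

Pioneer Mutual

Pioneer Mutual: (1 + 0.032/365)^365 − 1 = 3.252%
Cascade Mutual: compounded annually, EAR = 3.000%
The highest effective annual rate is Pioneer Mutual at 3.252%.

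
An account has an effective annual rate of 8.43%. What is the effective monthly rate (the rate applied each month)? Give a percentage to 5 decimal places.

The per-month rate i satisfies (1 + i)^12 = 1 + 0.0843.
i = 1.0843^(1/12) − 1 = 0.0067673 = 0.67673%.

0.67673%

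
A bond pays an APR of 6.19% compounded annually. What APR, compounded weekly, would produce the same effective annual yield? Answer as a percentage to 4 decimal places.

6.0094%

Compounded annually, EAR = nominal = 0.061900.
Solve (1 + r/52)^52 = 1.061900: r/52 = 1.061900^(1/52) − 1 = 0.001156, so r = 0.060094 = 6.0094%.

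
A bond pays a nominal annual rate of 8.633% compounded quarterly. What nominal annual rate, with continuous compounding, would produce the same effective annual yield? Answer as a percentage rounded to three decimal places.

8.541%

EAR = (1 + 0.08633/4)^4 − 1 = 0.089165.
Equivalent continuous rate: r = ln(1 + 0.089165) = 0.085412 = 8.541%.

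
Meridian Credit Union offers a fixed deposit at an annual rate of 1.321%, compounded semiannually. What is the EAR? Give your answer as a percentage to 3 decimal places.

1.325%

EAR = (1 + 0.01321/2)^2 − 1.
= (1 + 0.006605)^2 − 1 = 1.013254 − 1 = 1.325%.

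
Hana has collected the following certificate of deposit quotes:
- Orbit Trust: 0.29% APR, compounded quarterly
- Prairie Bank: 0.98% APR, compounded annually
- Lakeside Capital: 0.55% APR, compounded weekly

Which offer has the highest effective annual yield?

Orbit Trust: (1 + 0.0029/4)^4 − 1 = 0.290%
Prairie Bank: compounded annually, EAR = 0.980%
Lakeside Capital: (1 + 0.0055/52)^52 − 1 = 0.551%
The highest effective annual rate is Prairie Bank at 0.980%.

Prairie Bank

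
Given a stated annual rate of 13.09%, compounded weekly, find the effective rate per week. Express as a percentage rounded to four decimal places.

With a nominal annual rate compounded weekly, the periodic rate is the nominal rate divided by 52.
i = 0.1309 / 52 = 0.0025173 = 0.2517%.

0.2517%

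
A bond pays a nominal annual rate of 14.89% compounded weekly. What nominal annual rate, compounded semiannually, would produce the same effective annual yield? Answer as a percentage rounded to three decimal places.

15.435%

EAR = (1 + 0.1489/52)^52 − 1 = 0.160310.
Solve (1 + r/2)^2 = 1.160310: r/2 = 1.160310^(1/2) − 1 = 0.077177, so r = 0.154354 = 15.435%.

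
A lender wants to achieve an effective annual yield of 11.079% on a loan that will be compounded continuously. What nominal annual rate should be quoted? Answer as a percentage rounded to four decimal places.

Continuous: nominal r satisfies e^r − 1 = 0.11079.
r = ln(1 + 0.11079) = ln(1.11079) = 0.105071 = 10.5071%.

10.5071%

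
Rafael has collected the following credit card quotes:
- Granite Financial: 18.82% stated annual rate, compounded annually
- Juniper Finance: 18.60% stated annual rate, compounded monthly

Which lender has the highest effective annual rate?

Granite Financial: compounded annually, EAR = 18.820%
Juniper Finance: (1 + 0.1860/12)^12 − 1 = 20.271%
The highest effective annual rate is Juniper Finance at 20.271%.

Juniper Finance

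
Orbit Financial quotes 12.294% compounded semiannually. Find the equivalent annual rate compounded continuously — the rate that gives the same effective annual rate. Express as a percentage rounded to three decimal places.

11.931%

EAR = (1 + 0.12294/2)^2 − 1 = 0.126719.
Equivalent continuous rate: r = ln(1 + 0.126719) = 0.119309 = 11.931%.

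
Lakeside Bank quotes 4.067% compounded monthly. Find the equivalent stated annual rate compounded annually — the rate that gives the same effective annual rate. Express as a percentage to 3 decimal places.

EAR = (1 + 0.04067/12)^12 − 1 = 0.041437.
Compounded annually, the equivalent nominal rate is the EAR itself: 4.144%.

4.144%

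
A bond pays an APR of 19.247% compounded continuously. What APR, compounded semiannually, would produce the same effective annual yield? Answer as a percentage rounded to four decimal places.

EAR under continuous compounding: e^0.19247 − 1 = 0.212240.
Solve (1 + r/2)^2 = 1.212240: r/2 = 1.212240^(1/2) − 1 = 0.101018, so r = 0.202036 = 20.2036%.

20.2036%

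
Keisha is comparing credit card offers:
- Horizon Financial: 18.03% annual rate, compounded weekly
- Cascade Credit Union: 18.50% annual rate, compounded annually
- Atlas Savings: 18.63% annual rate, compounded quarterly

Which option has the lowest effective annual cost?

Horizon Financial: (1 + 0.1803/52)^52 − 1 = 19.720%
Cascade Credit Union: compounded annually, EAR = 18.500%
Atlas Savings: (1 + 0.1863/4)^4 − 1 = 19.972%
The lowest effective annual rate is Cascade Credit Union at 18.500%.

Cascade Credit Union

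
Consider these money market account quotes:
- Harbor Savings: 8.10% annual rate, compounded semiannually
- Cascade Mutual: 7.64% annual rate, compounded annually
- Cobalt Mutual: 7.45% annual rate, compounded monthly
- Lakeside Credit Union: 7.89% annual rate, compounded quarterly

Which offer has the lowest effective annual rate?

Cascade Mutual

Harbor Savings: (1 + 0.0810/2)^2 − 1 = 8.264%
Cascade Mutual: compounded annually, EAR = 7.640%
Cobalt Mutual: (1 + 0.0745/12)^12 − 1 = 7.710%
Lakeside Credit Union: (1 + 0.0789/4)^4 − 1 = 8.127%
The lowest effective annual rate is Cascade Mutual at 7.640%.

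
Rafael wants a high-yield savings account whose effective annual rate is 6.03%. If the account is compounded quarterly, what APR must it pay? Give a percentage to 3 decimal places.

(1 + r/4)^4 − 1 = 0.0603, so 1 + r/4 = 1.0603^(1/4).
r/4 = 0.014746, so r = 0.058983 = 5.898%.

5.898%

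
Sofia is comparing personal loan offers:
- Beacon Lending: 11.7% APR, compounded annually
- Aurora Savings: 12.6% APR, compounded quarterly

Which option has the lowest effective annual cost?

Beacon Lending

Beacon Lending: compounded annually, EAR = 11.700%
Aurora Savings: (1 + 0.126/4)^4 − 1 = 13.208%
The lowest effective annual rate is Beacon Lending at 11.700%.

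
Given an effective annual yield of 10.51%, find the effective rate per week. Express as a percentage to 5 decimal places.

The per-week rate i satisfies (1 + i)^52 = 1 + 0.1051.
i = 1.1051^(1/52) − 1 = 0.0019237 = 0.19237%.

0.19237%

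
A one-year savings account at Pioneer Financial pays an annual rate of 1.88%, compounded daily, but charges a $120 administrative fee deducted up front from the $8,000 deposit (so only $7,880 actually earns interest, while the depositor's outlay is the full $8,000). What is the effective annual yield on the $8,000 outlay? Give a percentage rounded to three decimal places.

Value after one year: 7,880 × (1 + 0.0188/365)^365 = 7,880 × 1.018977 = $8,029.54.
Effective yield on the $8,000 outlay: 8,029.54 / 8,000 − 1 = 0.003693 = 0.369%.

0.369%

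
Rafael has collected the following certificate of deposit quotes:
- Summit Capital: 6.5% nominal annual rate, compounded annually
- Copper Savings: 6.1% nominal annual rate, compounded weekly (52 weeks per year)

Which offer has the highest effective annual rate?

Summit Capital

Summit Capital: compounded annually, EAR = 6.500%
Copper Savings: (1 + 0.061/52)^52 − 1 = 6.286%
The highest effective annual rate is Summit Capital at 6.500%.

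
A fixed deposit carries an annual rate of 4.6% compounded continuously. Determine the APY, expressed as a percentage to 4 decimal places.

With continuous compounding, EAR = e^0.046 − 1.
e^0.046 = 1.047074, so EAR = 0.047074 = 4.7074%.

4.7074%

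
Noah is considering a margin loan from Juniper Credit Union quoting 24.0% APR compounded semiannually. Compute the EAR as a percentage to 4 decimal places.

25.4400%

EAR = (1 + 0.240/2)^2 − 1.
= 1.254400 − 1 = 25.4400%.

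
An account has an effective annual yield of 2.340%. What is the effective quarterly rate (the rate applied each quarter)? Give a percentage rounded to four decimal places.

0.5799%

The per-quarter rate i satisfies (1 + i)^4 = 1 + 0.02340.
i = 1.02340^(1/4) − 1 = 0.0057994 = 0.5799%.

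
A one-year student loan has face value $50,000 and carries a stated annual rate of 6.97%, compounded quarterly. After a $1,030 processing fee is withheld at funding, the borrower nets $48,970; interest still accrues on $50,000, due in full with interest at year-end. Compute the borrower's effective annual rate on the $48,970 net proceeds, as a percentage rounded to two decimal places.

Amount owed after one year: 50,000 × (1 + 0.0697/4)^4 = 50,000 × 1.071543 = $53,577.15.
Effective rate on net proceeds: 53,577.15 / 48,970 − 1 = 0.094081 = 9.41%.

9.41%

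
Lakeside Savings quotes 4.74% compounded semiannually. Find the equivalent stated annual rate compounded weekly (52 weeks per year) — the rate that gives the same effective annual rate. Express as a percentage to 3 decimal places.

4.687%

EAR = (1 + 0.0474/2)^2 − 1 = 0.047962.
Solve (1 + r/52)^52 = 1.047962: r/52 = 1.047962^(1/52) − 1 = 0.000901, so r = 0.046868 = 4.687%.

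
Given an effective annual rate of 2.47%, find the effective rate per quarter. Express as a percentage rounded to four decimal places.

0.6119%

The per-quarter rate i satisfies (1 + i)^4 = 1 + 0.0247.
i = 1.0247^(1/4) − 1 = 0.0061186 = 0.6119%.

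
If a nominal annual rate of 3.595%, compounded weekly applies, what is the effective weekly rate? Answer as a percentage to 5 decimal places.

0.06913%

With a nominal annual rate compounded weekly, the periodic rate is the nominal rate divided by 52.
i = 0.03595 / 52 = 0.0006913 = 0.06913%.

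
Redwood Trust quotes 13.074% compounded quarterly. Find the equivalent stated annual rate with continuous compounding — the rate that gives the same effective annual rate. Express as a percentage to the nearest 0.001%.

EAR = (1 + 0.13074/4)^4 − 1 = 0.137291.
Equivalent continuous rate: r = ln(1 + 0.137291) = 0.128649 = 12.865%.

12.865%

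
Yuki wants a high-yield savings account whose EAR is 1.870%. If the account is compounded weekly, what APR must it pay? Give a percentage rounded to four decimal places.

1.8531%

(1 + r/52)^52 − 1 = 0.01870, so 1 + r/52 = 1.01870^(1/52).
r/52 = 0.000356, so r = 0.018531 = 1.8531%.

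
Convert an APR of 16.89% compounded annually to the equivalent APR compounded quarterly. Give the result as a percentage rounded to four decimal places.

Compounded annually, EAR = nominal = 0.168900.
Solve (1 + r/4)^4 = 1.168900: r/4 = 1.168900^(1/4) − 1 = 0.039787, so r = 0.159148 = 15.9148%.

15.9148%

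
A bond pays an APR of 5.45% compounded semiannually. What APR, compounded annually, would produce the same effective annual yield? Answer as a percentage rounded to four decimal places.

5.5243%

EAR = (1 + 0.0545/2)^2 − 1 = 0.055243.
Compounded annually, the equivalent nominal rate is the EAR itself: 5.5243%.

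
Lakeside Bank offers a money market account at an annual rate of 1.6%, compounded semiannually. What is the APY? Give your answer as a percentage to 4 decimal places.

EAR = (1 + 0.016/2)^2 − 1.
= 1.016064 − 1 = 1.6064%.

1.6064%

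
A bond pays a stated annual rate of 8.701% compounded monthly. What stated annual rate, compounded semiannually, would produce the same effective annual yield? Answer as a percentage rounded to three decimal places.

EAR = (1 + 0.08701/12)^12 − 1 = 0.090565.
Solve (1 + r/2)^2 = 1.090565: r/2 = 1.090565^(1/2) − 1 = 0.044301, so r = 0.088603 = 8.860%.

8.860%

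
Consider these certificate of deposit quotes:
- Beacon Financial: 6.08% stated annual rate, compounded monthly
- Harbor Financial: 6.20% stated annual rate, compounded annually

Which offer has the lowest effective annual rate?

Harbor Financial

Beacon Financial: (1 + 0.0608/12)^12 − 1 = 6.252%
Harbor Financial: compounded annually, EAR = 6.200%
The lowest effective annual rate is Harbor Financial at 6.200%.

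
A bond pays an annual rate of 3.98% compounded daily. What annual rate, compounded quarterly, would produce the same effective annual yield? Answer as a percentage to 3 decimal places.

EAR = (1 + 0.0398/365)^365 − 1 = 0.040600.
Solve (1 + r/4)^4 = 1.040600: r/4 = 1.040600^(1/4) − 1 = 0.009999, so r = 0.039996 = 4.000%.

4.000%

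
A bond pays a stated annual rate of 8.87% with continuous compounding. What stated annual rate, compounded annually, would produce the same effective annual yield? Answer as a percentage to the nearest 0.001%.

EAR under continuous compounding: e^0.0887 − 1 = 0.092753.
Compounded annually, the equivalent nominal rate is the EAR itself: 9.275%.

9.275%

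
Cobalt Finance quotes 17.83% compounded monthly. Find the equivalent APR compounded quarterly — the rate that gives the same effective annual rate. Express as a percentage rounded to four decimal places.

18.0962%

EAR = (1 + 0.1783/12)^12 − 1 = 0.193617.
Solve (1 + r/4)^4 = 1.193617: r/4 = 1.193617^(1/4) − 1 = 0.045241, so r = 0.180962 = 18.0962%.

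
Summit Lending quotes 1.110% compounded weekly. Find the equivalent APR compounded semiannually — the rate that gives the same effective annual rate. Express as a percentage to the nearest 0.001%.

EAR = (1 + 0.01110/52)^52 − 1 = 0.011161.
Solve (1 + r/2)^2 = 1.011161: r/2 = 1.011161^(1/2) − 1 = 0.005565, so r = 0.011130 = 1.113%.

1.113%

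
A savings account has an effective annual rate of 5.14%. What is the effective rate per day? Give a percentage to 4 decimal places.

The per-day rate i satisfies (1 + i)^365 = 1 + 0.0514.
i = 1.0514^(1/365) − 1 = 0.0001373 = 0.0137%.

0.0137%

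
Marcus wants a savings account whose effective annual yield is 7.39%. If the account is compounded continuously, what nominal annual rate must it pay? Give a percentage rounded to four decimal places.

7.1297%

Continuous: nominal r satisfies e^r − 1 = 0.0739.
r = ln(1 + 0.0739) = ln(1.0739) = 0.071297 = 7.1297%.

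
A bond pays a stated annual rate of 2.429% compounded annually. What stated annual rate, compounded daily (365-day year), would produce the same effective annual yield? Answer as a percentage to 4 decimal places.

Compounded annually, EAR = nominal = 0.024290.
Solve (1 + r/365)^365 = 1.024290: r/365 = 1.024290^(1/365) − 1 = 0.000066, so r = 0.024000 = 2.4000%.

2.4000%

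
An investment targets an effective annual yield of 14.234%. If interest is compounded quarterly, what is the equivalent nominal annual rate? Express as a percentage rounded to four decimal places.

(1 + r/4)^4 − 1 = 0.14234, so 1 + r/4 = 1.14234^(1/4).
r/4 = 0.033829, so r = 0.135317 = 13.5317%.

13.5317%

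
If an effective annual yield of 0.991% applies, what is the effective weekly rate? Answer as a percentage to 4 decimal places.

The per-week rate i satisfies (1 + i)^52 = 1 + 0.00991.
i = 1.00991^(1/52) − 1 = 0.0001897 = 0.0190%.

0.0190%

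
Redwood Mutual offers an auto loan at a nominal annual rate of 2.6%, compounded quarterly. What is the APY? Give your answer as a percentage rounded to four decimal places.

2.6255%

EAR = (1 + 0.026/4)^4 − 1.
= 1.026255 − 1 = 2.6255%.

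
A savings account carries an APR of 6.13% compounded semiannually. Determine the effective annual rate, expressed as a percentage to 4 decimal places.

6.2239%

EAR = (1 + 0.0613/2)^2 − 1.
= (1 + 0.030650)^2 − 1 = 1.062239 − 1 = 6.2239%.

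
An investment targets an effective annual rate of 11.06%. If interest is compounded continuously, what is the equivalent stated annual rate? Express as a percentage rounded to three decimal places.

10.490%

Continuous: nominal r satisfies e^r − 1 = 0.1106.
r = ln(1 + 0.1106) = ln(1.1106) = 0.104900 = 10.490%.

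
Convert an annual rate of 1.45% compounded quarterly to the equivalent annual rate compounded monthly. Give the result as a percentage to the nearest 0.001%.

EAR = (1 + 0.0145/4)^4 − 1 = 0.014579.
Solve (1 + r/12)^12 = 1.014579: r/12 = 1.014579^(1/12) − 1 = 0.001207, so r = 0.014483 = 1.448%.

1.448%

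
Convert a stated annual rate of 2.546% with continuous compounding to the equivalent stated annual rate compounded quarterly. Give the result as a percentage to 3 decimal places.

2.554%

EAR under continuous compounding: e^0.02546 − 1 = 0.025787.
Solve (1 + r/4)^4 = 1.025787: r/4 = 1.025787^(1/4) − 1 = 0.006385, so r = 0.025541 = 2.554%.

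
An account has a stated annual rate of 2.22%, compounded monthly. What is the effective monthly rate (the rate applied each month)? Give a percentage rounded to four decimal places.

With a nominal annual rate compounded monthly, the periodic rate is the nominal rate divided by 12.
i = 0.0222 / 12 = 0.0018500 = 0.1850%.

0.1850%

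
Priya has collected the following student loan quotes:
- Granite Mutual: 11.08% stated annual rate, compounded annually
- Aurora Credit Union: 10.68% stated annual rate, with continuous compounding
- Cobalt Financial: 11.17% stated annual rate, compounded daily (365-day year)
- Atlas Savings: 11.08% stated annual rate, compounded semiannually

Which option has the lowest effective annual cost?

Granite Mutual: compounded annually, EAR = 11.080%
Aurora Credit Union: e^0.1068 − 1 = 11.271%
Cobalt Financial: (1 + 0.1117/365)^365 − 1 = 11.816%
Atlas Savings: (1 + 0.1108/2)^2 − 1 = 11.387%
The lowest effective annual rate is Granite Mutual at 11.080%.

Granite Mutual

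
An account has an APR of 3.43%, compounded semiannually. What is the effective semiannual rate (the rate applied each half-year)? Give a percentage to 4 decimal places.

1.7150%

With a nominal annual rate compounded semiannually, the periodic rate is the nominal rate divided by 2.
i = 0.0343 / 2 = 0.0171500 = 1.7150%.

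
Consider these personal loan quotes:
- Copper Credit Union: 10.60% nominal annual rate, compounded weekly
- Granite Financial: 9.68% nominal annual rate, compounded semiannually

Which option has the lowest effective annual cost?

Copper Credit Union: (1 + 0.1060/52)^52 − 1 = 11.170%
Granite Financial: (1 + 0.0968/2)^2 − 1 = 9.914%
The lowest effective annual rate is Granite Financial at 9.914%.

Granite Financial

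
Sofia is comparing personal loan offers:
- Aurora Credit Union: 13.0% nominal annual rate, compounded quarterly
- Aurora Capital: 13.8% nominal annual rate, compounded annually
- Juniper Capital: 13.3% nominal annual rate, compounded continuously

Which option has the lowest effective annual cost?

Aurora Credit Union: (1 + 0.130/4)^4 − 1 = 13.648%
Aurora Capital: compounded annually, EAR = 13.800%
Juniper Capital: e^0.133 − 1 = 14.225%
The lowest effective annual rate is Aurora Credit Union at 13.648%.

Aurora Credit Union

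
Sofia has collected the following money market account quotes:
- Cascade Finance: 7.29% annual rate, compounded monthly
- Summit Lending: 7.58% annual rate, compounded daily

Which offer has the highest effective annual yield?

Summit Lending

Cascade Finance: (1 + 0.0729/12)^12 − 1 = 7.539%
Summit Lending: (1 + 0.0758/365)^365 − 1 = 7.874%
The highest effective annual rate is Summit Lending at 7.874%.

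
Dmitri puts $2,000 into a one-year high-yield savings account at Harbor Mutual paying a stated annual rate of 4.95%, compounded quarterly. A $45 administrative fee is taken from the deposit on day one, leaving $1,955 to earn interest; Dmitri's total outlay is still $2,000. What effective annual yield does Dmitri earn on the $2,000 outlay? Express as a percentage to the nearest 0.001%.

2.679%

Value after one year: 1,955 × (1 + 0.0495/4)^4 = 1,955 × 1.050426 = $2,053.58.
Effective yield on the $2,000 outlay: 2,053.58 / 2,000 − 1 = 0.026792 = 2.679%.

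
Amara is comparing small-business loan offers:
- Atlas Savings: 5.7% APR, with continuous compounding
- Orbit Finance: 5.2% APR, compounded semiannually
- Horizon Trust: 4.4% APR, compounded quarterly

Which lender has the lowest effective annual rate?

Horizon Trust

Atlas Savings: e^0.057 − 1 = 5.866%
Orbit Finance: (1 + 0.052/2)^2 − 1 = 5.268%
Horizon Trust: (1 + 0.044/4)^4 − 1 = 4.473%
The lowest effective annual rate is Horizon Trust at 4.473%.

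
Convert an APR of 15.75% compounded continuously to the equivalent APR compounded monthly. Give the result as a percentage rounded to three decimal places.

15.854%

EAR under continuous compounding: e^0.1575 − 1 = 0.170581.
Solve (1 + r/12)^12 = 1.170581: r/12 = 1.170581^(1/12) − 1 = 0.013212, so r = 0.158538 = 15.854%.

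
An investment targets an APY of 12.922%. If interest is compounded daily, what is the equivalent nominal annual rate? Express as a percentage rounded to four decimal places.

12.1547%

(1 + r/365)^365 − 1 = 0.12922, so 1 + r/365 = 1.12922^(1/365).
r/365 = 0.000333, so r = 0.121547 = 12.1547%.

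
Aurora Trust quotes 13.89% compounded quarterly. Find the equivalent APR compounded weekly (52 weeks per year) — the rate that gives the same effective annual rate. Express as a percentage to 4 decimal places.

EAR = (1 + 0.1389/4)^4 − 1 = 0.146304.
Solve (1 + r/52)^52 = 1.146304: r/52 = 1.146304^(1/52) − 1 = 0.002629, so r = 0.136722 = 13.6722%.

13.6722%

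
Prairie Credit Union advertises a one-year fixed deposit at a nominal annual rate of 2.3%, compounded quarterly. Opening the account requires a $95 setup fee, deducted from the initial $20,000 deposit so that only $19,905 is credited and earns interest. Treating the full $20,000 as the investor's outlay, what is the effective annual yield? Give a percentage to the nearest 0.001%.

1.834%

Value after one year: 19,905 × (1 + 0.023/4)^4 = 19,905 × 1.023199 = $20,366.78.
Effective yield on the $20,000 outlay: 20,366.78 / 20,000 − 1 = 0.018339 = 1.834%.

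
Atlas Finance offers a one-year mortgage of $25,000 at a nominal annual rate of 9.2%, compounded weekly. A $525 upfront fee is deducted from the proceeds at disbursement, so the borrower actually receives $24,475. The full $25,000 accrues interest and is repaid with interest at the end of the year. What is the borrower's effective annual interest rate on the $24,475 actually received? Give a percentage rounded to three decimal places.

Amount owed after one year: 25,000 × (1 + 0.092/52)^52 = 25,000 × 1.096276 = $27,406.89.
Effective rate on net proceeds: 27,406.89 / 24,475 − 1 = 0.119791 = 11.979%.

11.979%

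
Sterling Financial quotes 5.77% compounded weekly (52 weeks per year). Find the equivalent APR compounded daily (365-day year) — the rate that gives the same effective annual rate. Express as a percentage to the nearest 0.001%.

5.767%

EAR = (1 + 0.0577/52)^52 − 1 = 0.059363.
Solve (1 + r/365)^365 = 1.059363: r/365 = 1.059363^(1/365) − 1 = 0.000158, so r = 0.057673 = 5.767%.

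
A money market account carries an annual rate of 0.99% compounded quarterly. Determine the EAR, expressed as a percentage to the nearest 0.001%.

0.994%

EAR = (1 + 0.0099/4)^4 − 1.
= (1 + 0.002475)^4 − 1 = 1.009937 − 1 = 0.994%.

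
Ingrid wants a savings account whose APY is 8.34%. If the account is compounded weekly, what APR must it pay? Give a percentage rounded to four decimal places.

8.0166%

(1 + r/52)^52 − 1 = 0.0834, so 1 + r/52 = 1.0834^(1/52).
r/52 = 0.001542, so r = 0.080166 = 8.0166%.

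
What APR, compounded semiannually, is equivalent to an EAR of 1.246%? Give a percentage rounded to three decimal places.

1.242%

(1 + r/2)^2 − 1 = 0.01246, so 1 + r/2 = 1.01246^(1/2).
r/2 = 0.006211, so r = 0.012421 = 1.242%.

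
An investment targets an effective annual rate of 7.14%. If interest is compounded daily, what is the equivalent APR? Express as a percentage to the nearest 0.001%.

(1 + r/365)^365 − 1 = 0.0714, so 1 + r/365 = 1.0714^(1/365).
r/365 = 0.000189, so r = 0.068973 = 6.897%.

6.897%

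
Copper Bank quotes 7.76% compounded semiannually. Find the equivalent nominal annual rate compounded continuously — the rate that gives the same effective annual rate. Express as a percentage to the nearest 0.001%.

EAR = (1 + 0.0776/2)^2 − 1 = 0.079105.
Equivalent continuous rate: r = ln(1 + 0.079105) = 0.076132 = 7.613%.

7.613%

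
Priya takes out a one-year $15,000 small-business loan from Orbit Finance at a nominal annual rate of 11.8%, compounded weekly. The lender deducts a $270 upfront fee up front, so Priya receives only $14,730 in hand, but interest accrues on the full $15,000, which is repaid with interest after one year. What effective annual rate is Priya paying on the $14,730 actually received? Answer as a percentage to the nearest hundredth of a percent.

14.57%

Amount owed after one year: 15,000 × (1 + 0.118/52)^52 = 15,000 × 1.125094 = $16,876.41.
Effective rate on net proceeds: 16,876.41 / 14,730 − 1 = 0.145717 = 14.57%.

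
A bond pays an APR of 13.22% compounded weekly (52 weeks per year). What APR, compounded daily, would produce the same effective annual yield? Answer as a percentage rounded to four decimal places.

EAR = (1 + 0.1322/52)^52 − 1 = 0.141145.
Solve (1 + r/365)^365 = 1.141145: r/365 = 1.141145^(1/365) − 1 = 0.000362, so r = 0.132056 = 13.2056%.

13.2056%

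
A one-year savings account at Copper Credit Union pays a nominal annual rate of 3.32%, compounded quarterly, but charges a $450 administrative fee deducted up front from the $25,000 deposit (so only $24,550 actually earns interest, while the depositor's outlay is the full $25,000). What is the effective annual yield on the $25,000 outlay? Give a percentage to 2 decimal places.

Value after one year: 24,550 × (1 + 0.0332/4)^4 = 24,550 × 1.033616 = $25,375.26.
Effective yield on the $25,000 outlay: 25,375.26 / 25,000 − 1 = 0.015011 = 1.50%.

1.50%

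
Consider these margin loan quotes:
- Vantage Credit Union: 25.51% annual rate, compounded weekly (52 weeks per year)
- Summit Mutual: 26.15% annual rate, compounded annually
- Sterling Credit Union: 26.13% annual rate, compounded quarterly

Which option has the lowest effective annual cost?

Vantage Credit Union: (1 + 0.2551/52)^52 − 1 = 28.979%
Summit Mutual: compounded annually, EAR = 26.150%
Sterling Credit Union: (1 + 0.2613/4)^4 − 1 = 28.804%
The lowest effective annual rate is Summit Mutual at 26.150%.

Summit Mutual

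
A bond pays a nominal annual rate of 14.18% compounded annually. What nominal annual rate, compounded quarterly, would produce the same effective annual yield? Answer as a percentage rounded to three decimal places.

13.483%

Compounded annually, EAR = nominal = 0.141800.
Solve (1 + r/4)^4 = 1.141800: r/4 = 1.141800^(1/4) − 1 = 0.033707, so r = 0.134828 = 13.483%.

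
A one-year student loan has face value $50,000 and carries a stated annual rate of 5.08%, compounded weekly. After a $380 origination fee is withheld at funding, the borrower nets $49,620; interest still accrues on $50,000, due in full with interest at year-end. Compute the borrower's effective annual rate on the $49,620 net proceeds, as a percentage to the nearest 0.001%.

Amount owed after one year: 50,000 × (1 + 0.0508/52)^52 = 50,000 × 1.052086 = $52,604.32.
Effective rate on net proceeds: 52,604.32 / 49,620 − 1 = 0.060143 = 6.014%.

6.014%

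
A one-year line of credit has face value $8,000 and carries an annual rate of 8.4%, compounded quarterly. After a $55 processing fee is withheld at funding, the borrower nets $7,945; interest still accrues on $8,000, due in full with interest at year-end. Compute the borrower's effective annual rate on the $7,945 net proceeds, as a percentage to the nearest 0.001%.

9.421%

Amount owed after one year: 8,000 × (1 + 0.084/4)^4 = 8,000 × 1.086683 = $8,693.47.
Effective rate on net proceeds: 8,693.47 / 7,945 − 1 = 0.094206 = 9.421%.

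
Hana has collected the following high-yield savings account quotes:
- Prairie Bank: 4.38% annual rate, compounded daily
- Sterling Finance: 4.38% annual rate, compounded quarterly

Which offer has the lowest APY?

Sterling Finance

Prairie Bank: (1 + 0.0438/365)^365 − 1 = 4.477%
Sterling Finance: (1 + 0.0438/4)^4 − 1 = 4.452%
The lowest effective annual rate is Sterling Finance at 4.452%.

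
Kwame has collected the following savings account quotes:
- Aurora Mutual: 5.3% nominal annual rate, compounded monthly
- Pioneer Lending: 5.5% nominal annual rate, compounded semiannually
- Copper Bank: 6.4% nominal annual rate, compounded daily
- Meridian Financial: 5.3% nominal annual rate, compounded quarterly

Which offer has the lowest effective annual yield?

Meridian Financial

Aurora Mutual: (1 + 0.053/12)^12 − 1 = 5.431%
Pioneer Lending: (1 + 0.055/2)^2 − 1 = 5.576%
Copper Bank: (1 + 0.064/365)^365 − 1 = 6.609%
Meridian Financial: (1 + 0.053/4)^4 − 1 = 5.406%
The lowest effective annual rate is Meridian Financial at 5.406%.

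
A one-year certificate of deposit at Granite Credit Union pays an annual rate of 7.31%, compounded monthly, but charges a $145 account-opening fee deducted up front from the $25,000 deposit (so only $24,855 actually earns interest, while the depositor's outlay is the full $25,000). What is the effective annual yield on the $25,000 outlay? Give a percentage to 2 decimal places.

6.94%

Value after one year: 24,855 × (1 + 0.0731/12)^12 = 24,855 × 1.075600 = $26,734.03.
Effective yield on the $25,000 outlay: 26,734.03 / 25,000 − 1 = 0.069361 = 6.94%.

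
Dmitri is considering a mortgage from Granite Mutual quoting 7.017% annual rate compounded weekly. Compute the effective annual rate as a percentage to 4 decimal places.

EAR = (1 + 0.07017/52)^52 − 1.
= 1.072640 − 1 = 7.2640%.

7.2640%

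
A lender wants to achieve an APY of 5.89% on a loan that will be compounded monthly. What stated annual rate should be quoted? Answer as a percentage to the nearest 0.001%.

(1 + r/12)^12 − 1 = 0.0589, so 1 + r/12 = 1.0589^(1/12).
r/12 = 0.004781, so r = 0.057367 = 5.737%.

5.737%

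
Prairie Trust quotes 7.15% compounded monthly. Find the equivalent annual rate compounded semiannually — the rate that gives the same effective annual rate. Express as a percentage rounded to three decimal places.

EAR = (1 + 0.0715/12)^12 − 1 = 0.073890.
Solve (1 + r/2)^2 = 1.073890: r/2 = 1.073890^(1/2) − 1 = 0.036287, so r = 0.072574 = 7.257%.

7.257%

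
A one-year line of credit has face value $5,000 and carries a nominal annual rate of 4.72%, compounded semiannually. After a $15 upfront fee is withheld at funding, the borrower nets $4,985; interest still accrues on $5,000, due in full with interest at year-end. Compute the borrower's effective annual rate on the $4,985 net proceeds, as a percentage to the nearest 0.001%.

Amount owed after one year: 5,000 × (1 + 0.0472/2)^2 = 5,000 × 1.047757 = $5,238.78.
Effective rate on net proceeds: 5,238.78 / 4,985 − 1 = 0.050910 = 5.091%.

5.091%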